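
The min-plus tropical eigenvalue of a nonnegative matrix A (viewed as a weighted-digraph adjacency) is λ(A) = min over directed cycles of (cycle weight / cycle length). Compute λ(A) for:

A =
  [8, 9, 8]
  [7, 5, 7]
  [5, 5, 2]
λ(A) = 2

Enumerate directed cycles and compute their means (weight / length). Sample:
  cycle 0 → 0: weight = 8, length = 1, mean = 8/1 ≈ 8.000
  cycle 1 → 1: weight = 5, length = 1, mean = 5/1 ≈ 5.000
  cycle 2 → 2: weight = 2, length = 1, mean = 2/1 ≈ 2.000
  cycle 0 → 1 → 0: weight = 16, length = 2, mean = 16/2 ≈ 8.000
  cycle 0 → 2 → 0: weight = 13, length = 2, mean = 13/2 ≈ 6.500
  cycle 1 → 0 → 1: weight = 16, length = 2, mean = 16/2 ≈ 8.000
Minimum mean = 2.000, attained e.g. along the cycle 2 → 2 with weight 2 and length 1. So λ(A) = 2/1 = 2.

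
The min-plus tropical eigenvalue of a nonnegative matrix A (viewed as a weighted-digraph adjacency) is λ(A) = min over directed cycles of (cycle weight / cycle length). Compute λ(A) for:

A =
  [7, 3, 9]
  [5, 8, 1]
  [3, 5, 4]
λ(A) = 7/3

Enumerate directed cycles and compute their means (weight / length). Sample:
  cycle 0 → 0: weight = 7, length = 1, mean = 7/1 ≈ 7.000
  cycle 1 → 1: weight = 8, length = 1, mean = 8/1 ≈ 8.000
  cycle 2 → 2: weight = 4, length = 1, mean = 4/1 ≈ 4.000
  cycle 0 → 1 → 0: weight = 8, length = 2, mean = 8/2 ≈ 4.000
  cycle 0 → 2 → 0: weight = 12, length = 2, mean = 12/2 ≈ 6.000
  cycle 1 → 0 → 1: weight = 8, length = 2, mean = 8/2 ≈ 4.000
Minimum mean = 2.333, attained e.g. along the cycle 0 → 1 → 2 → 0 with weight 7 and length 3. So λ(A) = 7/3 = 7/3.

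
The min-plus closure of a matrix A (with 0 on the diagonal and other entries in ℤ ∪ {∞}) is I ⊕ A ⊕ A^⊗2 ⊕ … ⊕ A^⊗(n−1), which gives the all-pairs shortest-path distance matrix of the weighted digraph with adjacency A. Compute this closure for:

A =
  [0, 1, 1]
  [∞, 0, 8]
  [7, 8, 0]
Closure =
  [0, 1, 1]
  [15, 0, 8]
  [7, 8, 0]

This is the Floyd-Warshall all-pairs shortest-path computation. For each intermediate vertex k = 0, 1, …, 2, update dist[i][j] ← min(dist[i][j], dist[i][k] + dist[k][j]). The final matrix gives, for each (i, j), the minimum total weight of any directed path from i to j (possibly empty when i = j).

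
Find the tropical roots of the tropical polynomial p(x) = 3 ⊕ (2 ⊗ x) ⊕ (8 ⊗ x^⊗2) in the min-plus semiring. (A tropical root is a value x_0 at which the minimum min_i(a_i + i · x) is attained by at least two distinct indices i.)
Roots: {-6, 1}

Each tropical root is a break point of the lower envelope of the lines y = a_i + i · x (there are 3 lines, with slopes 0, 1, ..., 2). Only the lines that attain the minimum somewhere contribute to roots; other lines are dominated. Here the surviving (envelope) indices are i = 2, i = 1, i = 0.
Intersections between consecutive envelope lines give the roots: for adjacent envelope indices i < j the intersection is x = (a_i − a_j) / (j − i). Reading off the sorted break points: {-6, 1}.
Verification: at each break x_0, at least two indices attain the minimum of min_i(a_i + i · x_0).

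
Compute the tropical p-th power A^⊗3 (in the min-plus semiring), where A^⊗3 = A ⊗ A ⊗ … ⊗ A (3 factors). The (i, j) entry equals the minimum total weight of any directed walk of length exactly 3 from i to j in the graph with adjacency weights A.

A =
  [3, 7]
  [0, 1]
A^⊗3 =
  [8, 9]
  [2, 3]

Each entry (A^⊗3)_ij equals the minimum over all length-3 walks i = v_0 → v_1 → … → v_3 = j of Σ_t A[v_t][v_{t+1}]. For example, for (i, j) = (0, 1) we minimise over 4 possible intermediate vertex sequences; the minimum is 9, attained along the walk 0 → 1 → 1 → 1.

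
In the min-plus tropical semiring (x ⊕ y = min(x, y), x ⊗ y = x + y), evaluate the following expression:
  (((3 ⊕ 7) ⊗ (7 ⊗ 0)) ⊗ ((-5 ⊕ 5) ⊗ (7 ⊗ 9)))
(((3 ⊕ 7) ⊗ (7 ⊗ 0)) ⊗ ((-5 ⊕ 5) ⊗ (7 ⊗ 9))) = 21

Expand innermost to outermost. Recall ⊕ takes the minimum of its arguments and ⊗ takes their sum. Working out the expression (((3 ⊕ 7) ⊗ (7 ⊗ 0)) ⊗ ((-5 ⊕ 5) ⊗ (7 ⊗ 9))) gives 21.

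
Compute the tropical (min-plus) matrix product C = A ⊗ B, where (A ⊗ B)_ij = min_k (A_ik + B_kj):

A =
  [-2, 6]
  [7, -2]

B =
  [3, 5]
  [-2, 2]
A ⊗ B =
  [1, 3]
  [-4, 0]

Apply the min-plus product entry-by-entry:
  C[0][0] = min over k of (A[0][0] + B[0][0] = -2 + 3 = 1, A[0][1] + B[1][0] = 6 + -2 = 4) = 1 (attained at k = 0)
  C[0][1] = min over k of (A[0][0] + B[0][1] = -2 + 5 = 3, A[0][1] + B[1][1] = 6 + 2 = 8) = 3 (attained at k = 0)
  C[1][0] = min over k of (A[1][0] + B[0][0] = 7 + 3 = 10, A[1][1] + B[1][0] = -2 + -2 = -4) = -4 (attained at k = 1)
  C[1][1] = min over k of (A[1][0] + B[0][1] = 7 + 5 = 12, A[1][1] + B[1][1] = -2 + 2 = 0) = 0 (attained at k = 1)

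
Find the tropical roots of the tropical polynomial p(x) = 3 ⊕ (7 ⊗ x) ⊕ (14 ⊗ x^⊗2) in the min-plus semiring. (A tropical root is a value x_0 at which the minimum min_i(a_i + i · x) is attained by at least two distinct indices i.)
Roots: {-7, -4}

Each tropical root is a break point of the lower envelope of the lines y = a_i + i · x (there are 3 lines, with slopes 0, 1, ..., 2). Only the lines that attain the minimum somewhere contribute to roots; other lines are dominated. Here the surviving (envelope) indices are i = 2, i = 1, i = 0.
Intersections between consecutive envelope lines give the roots: for adjacent envelope indices i < j the intersection is x = (a_i − a_j) / (j − i). Reading off the sorted break points: {-7, -4}.
Verification: at each break x_0, at least two indices attain the minimum of min_i(a_i + i · x_0).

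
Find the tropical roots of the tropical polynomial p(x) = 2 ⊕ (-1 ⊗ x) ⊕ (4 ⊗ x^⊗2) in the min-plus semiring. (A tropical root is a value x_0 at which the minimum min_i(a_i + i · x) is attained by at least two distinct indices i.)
Roots: {-5, 3}

Each tropical root is a break point of the lower envelope of the lines y = a_i + i · x (there are 3 lines, with slopes 0, 1, ..., 2). Only the lines that attain the minimum somewhere contribute to roots; other lines are dominated. Here the surviving (envelope) indices are i = 2, i = 1, i = 0.
Intersections between consecutive envelope lines give the roots: for adjacent envelope indices i < j the intersection is x = (a_i − a_j) / (j − i). Reading off the sorted break points: {-5, 3}.
Verification: at each break x_0, at least two indices attain the minimum of min_i(a_i + i · x_0).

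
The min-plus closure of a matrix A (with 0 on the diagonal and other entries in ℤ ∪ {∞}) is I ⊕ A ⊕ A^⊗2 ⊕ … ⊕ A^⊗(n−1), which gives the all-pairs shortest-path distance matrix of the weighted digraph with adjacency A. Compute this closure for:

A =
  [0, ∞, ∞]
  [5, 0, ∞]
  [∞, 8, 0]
Closure =
  [0, ∞, ∞]
  [5, 0, ∞]
  [13, 8, 0]

This is the Floyd-Warshall all-pairs shortest-path computation. For each intermediate vertex k = 0, 1, …, 2, update dist[i][j] ← min(dist[i][j], dist[i][k] + dist[k][j]). The final matrix gives, for each (i, j), the minimum total weight of any directed path from i to j (possibly empty when i = j).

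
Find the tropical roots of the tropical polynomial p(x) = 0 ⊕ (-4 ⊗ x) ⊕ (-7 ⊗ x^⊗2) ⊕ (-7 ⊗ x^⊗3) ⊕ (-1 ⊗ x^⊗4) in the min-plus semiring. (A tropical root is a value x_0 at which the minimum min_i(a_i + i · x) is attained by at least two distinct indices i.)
Roots: {-6, 0, 3, 4}

Each tropical root is a break point of the lower envelope of the lines y = a_i + i · x (there are 5 lines, with slopes 0, 1, ..., 4). Only the lines that attain the minimum somewhere contribute to roots; other lines are dominated. Here the surviving (envelope) indices are i = 4, i = 3, i = 2, i = 1, i = 0.
Intersections between consecutive envelope lines give the roots: for adjacent envelope indices i < j the intersection is x = (a_i − a_j) / (j − i). Reading off the sorted break points: {-6, 0, 3, 4}.
Verification: at each break x_0, at least two indices attain the minimum of min_i(a_i + i · x_0).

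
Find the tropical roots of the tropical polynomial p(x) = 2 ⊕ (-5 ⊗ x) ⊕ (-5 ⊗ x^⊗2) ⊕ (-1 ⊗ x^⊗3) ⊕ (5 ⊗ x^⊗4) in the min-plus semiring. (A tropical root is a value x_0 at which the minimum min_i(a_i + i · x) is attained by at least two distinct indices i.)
Roots: {-6, -4, 0, 7}

Each tropical root is a break point of the lower envelope of the lines y = a_i + i · x (there are 5 lines, with slopes 0, 1, ..., 4). Only the lines that attain the minimum somewhere contribute to roots; other lines are dominated. Here the surviving (envelope) indices are i = 4, i = 3, i = 2, i = 1, i = 0.
Intersections between consecutive envelope lines give the roots: for adjacent envelope indices i < j the intersection is x = (a_i − a_j) / (j − i). Reading off the sorted break points: {-6, -4, 0, 7}.
Verification: at each break x_0, at least two indices attain the minimum of min_i(a_i + i · x_0).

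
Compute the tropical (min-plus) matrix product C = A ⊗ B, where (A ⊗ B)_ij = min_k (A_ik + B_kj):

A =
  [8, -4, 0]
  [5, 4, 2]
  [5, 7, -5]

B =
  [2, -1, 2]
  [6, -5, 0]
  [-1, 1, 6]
A ⊗ B =
  [-1, -9, -4]
  [1, -1, 4]
  [-6, -4, 1]

Apply the min-plus product entry-by-entry:
  C[0][0] = min over k of (A[0][0] + B[0][0] = 8 + 2 = 10, A[0][1] + B[1][0] = -4 + 6 = 2, A[0][2] + B[2][0] = 0 + -1 = -1) = -1 (attained at k = 2)
  C[0][1] = min over k of (A[0][0] + B[0][1] = 8 + -1 = 7, A[0][1] + B[1][1] = -4 + -5 = -9, A[0][2] + B[2][1] = 0 + 1 = 1) = -9 (attained at k = 1)
  C[0][2] = min over k of (A[0][0] + B[0][2] = 8 + 2 = 10, A[0][1] + B[1][2] = -4 + 0 = -4, A[0][2] + B[2][2] = 0 + 6 = 6) = -4 (attained at k = 1)
  C[1][0] = min over k of (A[1][0] + B[0][0] = 5 + 2 = 7, A[1][1] + B[1][0] = 4 + 6 = 10, A[1][2] + B[2][0] = 2 + -1 = 1) = 1 (attained at k = 2)
  C[1][1] = min over k of (A[1][0] + B[0][1] = 5 + -1 = 4, A[1][1] + B[1][1] = 4 + -5 = -1, A[1][2] + B[2][1] = 2 + 1 = 3) = -1 (attained at k = 1)
  C[1][2] = min over k of (A[1][0] + B[0][2] = 5 + 2 = 7, A[1][1] + B[1][2] = 4 + 0 = 4, A[1][2] + B[2][2] = 2 + 6 = 8) = 4 (attained at k = 1)
  C[2][0] = min over k of (A[2][0] + B[0][0] = 5 + 2 = 7, A[2][1] + B[1][0] = 7 + 6 = 13, A[2][2] + B[2][0] = -5 + -1 = -6) = -6 (attained at k = 2)
  C[2][1] = min over k of (A[2][0] + B[0][1] = 5 + -1 = 4, A[2][1] + B[1][1] = 7 + -5 = 2, A[2][2] + B[2][1] = -5 + 1 = -4) = -4 (attained at k = 2)
  C[2][2] = min over k of (A[2][0] + B[0][2] = 5 + 2 = 7, A[2][1] + B[1][2] = 7 + 0 = 7, A[2][2] + B[2][2] = -5 + 6 = 1) = 1 (attained at k = 2)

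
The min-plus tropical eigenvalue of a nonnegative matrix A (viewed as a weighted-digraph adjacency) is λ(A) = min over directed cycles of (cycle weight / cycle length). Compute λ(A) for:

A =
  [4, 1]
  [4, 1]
λ(A) = 1

Enumerate directed cycles and compute their means (weight / length). Sample:
  cycle 0 → 0: weight = 4, length = 1, mean = 4/1 ≈ 4.000
  cycle 1 → 1: weight = 1, length = 1, mean = 1/1 ≈ 1.000
  cycle 0 → 1 → 0: weight = 5, length = 2, mean = 5/2 ≈ 2.500
  cycle 1 → 0 → 1: weight = 5, length = 2, mean = 5/2 ≈ 2.500
Minimum mean = 1.000, attained e.g. along the cycle 1 → 1 with weight 1 and length 1. So λ(A) = 1/1 = 1.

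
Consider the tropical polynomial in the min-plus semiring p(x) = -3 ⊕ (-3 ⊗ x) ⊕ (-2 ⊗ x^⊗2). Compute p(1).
p(1) = -3

A tropical monomial a ⊗ x^⊗i evaluates to a + i · x. Evaluating each term at x = 1:
  Term 0 contributes -3 + 0 · 1 = -3
  Term 1 contributes -3 + 1 · 1 = -2
  Term 2 contributes -2 + 2 · 1 = 0
p(1) = ⊕ of these = min[-3, -2, 0] = -3.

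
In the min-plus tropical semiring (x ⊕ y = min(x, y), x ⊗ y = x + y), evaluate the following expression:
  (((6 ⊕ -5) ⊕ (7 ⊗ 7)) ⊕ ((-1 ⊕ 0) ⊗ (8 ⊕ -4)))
(((6 ⊕ -5) ⊕ (7 ⊗ 7)) ⊕ ((-1 ⊕ 0) ⊗ (8 ⊕ -4))) = -5

Expand innermost to outermost. Recall ⊕ takes the minimum of its arguments and ⊗ takes their sum. Working out the expression (((6 ⊕ -5) ⊕ (7 ⊗ 7)) ⊕ ((-1 ⊕ 0) ⊗ (8 ⊕ -4))) gives -5.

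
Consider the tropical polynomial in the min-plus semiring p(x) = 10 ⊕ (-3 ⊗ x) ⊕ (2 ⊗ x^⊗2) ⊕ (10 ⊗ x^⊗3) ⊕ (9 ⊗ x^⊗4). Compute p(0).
p(0) = -3

A tropical monomial a ⊗ x^⊗i evaluates to a + i · x. Evaluating each term at x = 0:
  Term 0 contributes 10 + 0 · 0 = 10
  Term 1 contributes -3 + 1 · 0 = -3
  Term 2 contributes 2 + 2 · 0 = 2
  Term 3 contributes 10 + 3 · 0 = 10
  Term 4 contributes 9 + 4 · 0 = 9
p(0) = ⊕ of these = min[10, -3, 2, 10, 9] = -3.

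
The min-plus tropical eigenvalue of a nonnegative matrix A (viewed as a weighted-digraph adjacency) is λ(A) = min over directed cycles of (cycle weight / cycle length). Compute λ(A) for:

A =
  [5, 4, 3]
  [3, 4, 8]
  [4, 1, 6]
λ(A) = 7/3

Enumerate directed cycles and compute their means (weight / length). Sample:
  cycle 0 → 0: weight = 5, length = 1, mean = 5/1 ≈ 5.000
  cycle 1 → 1: weight = 4, length = 1, mean = 4/1 ≈ 4.000
  cycle 2 → 2: weight = 6, length = 1, mean = 6/1 ≈ 6.000
  cycle 0 → 1 → 0: weight = 7, length = 2, mean = 7/2 ≈ 3.500
  cycle 0 → 2 → 0: weight = 7, length = 2, mean = 7/2 ≈ 3.500
  cycle 1 → 0 → 1: weight = 7, length = 2, mean = 7/2 ≈ 3.500
Minimum mean = 2.333, attained e.g. along the cycle 0 → 2 → 1 → 0 with weight 7 and length 3. So λ(A) = 7/3 = 7/3.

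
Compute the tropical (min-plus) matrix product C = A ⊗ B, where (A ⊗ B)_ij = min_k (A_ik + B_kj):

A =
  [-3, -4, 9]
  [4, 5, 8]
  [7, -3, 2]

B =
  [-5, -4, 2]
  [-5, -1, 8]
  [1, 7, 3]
A ⊗ B =
  [-9, -7, -1]
  [-1, 0, 6]
  [-8, -4, 5]

Apply the min-plus product entry-by-entry:
  C[0][0] = min over k of (A[0][0] + B[0][0] = -3 + -5 = -8, A[0][1] + B[1][0] = -4 + -5 = -9, A[0][2] + B[2][0] = 9 + 1 = 10) = -9 (attained at k = 1)
  C[0][1] = min over k of (A[0][0] + B[0][1] = -3 + -4 = -7, A[0][1] + B[1][1] = -4 + -1 = -5, A[0][2] + B[2][1] = 9 + 7 = 16) = -7 (attained at k = 0)
  C[0][2] = min over k of (A[0][0] + B[0][2] = -3 + 2 = -1, A[0][1] + B[1][2] = -4 + 8 = 4, A[0][2] + B[2][2] = 9 + 3 = 12) = -1 (attained at k = 0)
  C[1][0] = min over k of (A[1][0] + B[0][0] = 4 + -5 = -1, A[1][1] + B[1][0] = 5 + -5 = 0, A[1][2] + B[2][0] = 8 + 1 = 9) = -1 (attained at k = 0)
  C[1][1] = min over k of (A[1][0] + B[0][1] = 4 + -4 = 0, A[1][1] + B[1][1] = 5 + -1 = 4, A[1][2] + B[2][1] = 8 + 7 = 15) = 0 (attained at k = 0)
  C[1][2] = min over k of (A[1][0] + B[0][2] = 4 + 2 = 6, A[1][1] + B[1][2] = 5 + 8 = 13, A[1][2] + B[2][2] = 8 + 3 = 11) = 6 (attained at k = 0)
  C[2][0] = min over k of (A[2][0] + B[0][0] = 7 + -5 = 2, A[2][1] + B[1][0] = -3 + -5 = -8, A[2][2] + B[2][0] = 2 + 1 = 3) = -8 (attained at k = 1)
  C[2][1] = min over k of (A[2][0] + B[0][1] = 7 + -4 = 3, A[2][1] + B[1][1] = -3 + -1 = -4, A[2][2] + B[2][1] = 2 + 7 = 9) = -4 (attained at k = 1)
  C[2][2] = min over k of (A[2][0] + B[0][2] = 7 + 2 = 9, A[2][1] + B[1][2] = -3 + 8 = 5, A[2][2] + B[2][2] = 2 + 3 = 5) = 5 (attained at k = 1)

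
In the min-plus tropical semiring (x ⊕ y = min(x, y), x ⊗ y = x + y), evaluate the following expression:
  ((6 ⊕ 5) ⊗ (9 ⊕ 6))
((6 ⊕ 5) ⊗ (9 ⊕ 6)) = 11

Expand innermost to outermost. Recall ⊕ takes the minimum of its arguments and ⊗ takes their sum. Working out the expression ((6 ⊕ 5) ⊗ (9 ⊕ 6)) gives 11.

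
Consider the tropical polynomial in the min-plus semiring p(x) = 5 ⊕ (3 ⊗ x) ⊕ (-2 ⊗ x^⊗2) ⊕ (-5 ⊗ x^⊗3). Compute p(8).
p(8) = 5

A tropical monomial a ⊗ x^⊗i evaluates to a + i · x. Evaluating each term at x = 8:
  Term 0 contributes 5 + 0 · 8 = 5
  Term 1 contributes 3 + 1 · 8 = 11
  Term 2 contributes -2 + 2 · 8 = 14
  Term 3 contributes -5 + 3 · 8 = 19
p(8) = ⊕ of these = min[5, 11, 14, 19] = 5.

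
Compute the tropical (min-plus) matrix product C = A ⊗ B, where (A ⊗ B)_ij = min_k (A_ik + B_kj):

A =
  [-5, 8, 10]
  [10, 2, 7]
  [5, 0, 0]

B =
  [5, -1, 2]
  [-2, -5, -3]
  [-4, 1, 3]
A ⊗ B =
  [0, -6, -3]
  [0, -3, -1]
  [-4, -5, -3]

Apply the min-plus product entry-by-entry:
  C[0][0] = min over k of (A[0][0] + B[0][0] = -5 + 5 = 0, A[0][1] + B[1][0] = 8 + -2 = 6, A[0][2] + B[2][0] = 10 + -4 = 6) = 0 (attained at k = 0)
  C[0][1] = min over k of (A[0][0] + B[0][1] = -5 + -1 = -6, A[0][1] + B[1][1] = 8 + -5 = 3, A[0][2] + B[2][1] = 10 + 1 = 11) = -6 (attained at k = 0)
  C[0][2] = min over k of (A[0][0] + B[0][2] = -5 + 2 = -3, A[0][1] + B[1][2] = 8 + -3 = 5, A[0][2] + B[2][2] = 10 + 3 = 13) = -3 (attained at k = 0)
  C[1][0] = min over k of (A[1][0] + B[0][0] = 10 + 5 = 15, A[1][1] + B[1][0] = 2 + -2 = 0, A[1][2] + B[2][0] = 7 + -4 = 3) = 0 (attained at k = 1)
  C[1][1] = min over k of (A[1][0] + B[0][1] = 10 + -1 = 9, A[1][1] + B[1][1] = 2 + -5 = -3, A[1][2] + B[2][1] = 7 + 1 = 8) = -3 (attained at k = 1)
  C[1][2] = min over k of (A[1][0] + B[0][2] = 10 + 2 = 12, A[1][1] + B[1][2] = 2 + -3 = -1, A[1][2] + B[2][2] = 7 + 3 = 10) = -1 (attained at k = 1)
  C[2][0] = min over k of (A[2][0] + B[0][0] = 5 + 5 = 10, A[2][1] + B[1][0] = 0 + -2 = -2, A[2][2] + B[2][0] = 0 + -4 = -4) = -4 (attained at k = 2)
  C[2][1] = min over k of (A[2][0] + B[0][1] = 5 + -1 = 4, A[2][1] + B[1][1] = 0 + -5 = -5, A[2][2] + B[2][1] = 0 + 1 = 1) = -5 (attained at k = 1)
  C[2][2] = min over k of (A[2][0] + B[0][2] = 5 + 2 = 7, A[2][1] + B[1][2] = 0 + -3 = -3, A[2][2] + B[2][2] = 0 + 3 = 3) = -3 (attained at k = 1)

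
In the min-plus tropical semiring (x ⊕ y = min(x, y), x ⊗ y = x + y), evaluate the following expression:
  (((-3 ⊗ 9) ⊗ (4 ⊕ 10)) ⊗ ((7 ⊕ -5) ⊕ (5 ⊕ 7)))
(((-3 ⊗ 9) ⊗ (4 ⊕ 10)) ⊗ ((7 ⊕ -5) ⊕ (5 ⊕ 7))) = 5

Expand innermost to outermost. Recall ⊕ takes the minimum of its arguments and ⊗ takes their sum. Working out the expression (((-3 ⊗ 9) ⊗ (4 ⊕ 10)) ⊗ ((7 ⊕ -5) ⊕ (5 ⊕ 7))) gives 5.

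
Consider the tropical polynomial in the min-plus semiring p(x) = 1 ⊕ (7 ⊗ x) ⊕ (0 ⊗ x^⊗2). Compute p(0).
p(0) = 0

A tropical monomial a ⊗ x^⊗i evaluates to a + i · x. Evaluating each term at x = 0:
  Term 0 contributes 1 + 0 · 0 = 1
  Term 1 contributes 7 + 1 · 0 = 7
  Term 2 contributes 0 + 2 · 0 = 0
p(0) = ⊕ of these = min[1, 7, 0] = 0.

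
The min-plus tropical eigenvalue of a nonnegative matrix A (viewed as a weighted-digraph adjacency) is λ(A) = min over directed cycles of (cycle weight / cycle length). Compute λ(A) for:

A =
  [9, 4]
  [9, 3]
λ(A) = 3

Enumerate directed cycles and compute their means (weight / length). Sample:
  cycle 0 → 0: weight = 9, length = 1, mean = 9/1 ≈ 9.000
  cycle 1 → 1: weight = 3, length = 1, mean = 3/1 ≈ 3.000
  cycle 0 → 1 → 0: weight = 13, length = 2, mean = 13/2 ≈ 6.500
  cycle 1 → 0 → 1: weight = 13, length = 2, mean = 13/2 ≈ 6.500
Minimum mean = 3.000, attained e.g. along the cycle 1 → 1 with weight 3 and length 1. So λ(A) = 3/1 = 3.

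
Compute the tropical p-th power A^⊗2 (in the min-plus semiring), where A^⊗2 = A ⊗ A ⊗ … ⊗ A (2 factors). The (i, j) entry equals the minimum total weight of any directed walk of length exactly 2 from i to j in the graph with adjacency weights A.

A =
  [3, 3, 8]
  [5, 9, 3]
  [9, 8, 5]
A^⊗2 =
  [6, 6, 6]
  [8, 8, 8]
  [12, 12, 10]

Each entry (A^⊗2)_ij equals the minimum over all length-2 walks i = v_0 → v_1 → … → v_2 = j of Σ_t A[v_t][v_{t+1}]. For example, for (i, j) = (0, 2) we minimise over 3 possible intermediate vertex sequences; the minimum is 6, attained along the walk 0 → 1 → 2.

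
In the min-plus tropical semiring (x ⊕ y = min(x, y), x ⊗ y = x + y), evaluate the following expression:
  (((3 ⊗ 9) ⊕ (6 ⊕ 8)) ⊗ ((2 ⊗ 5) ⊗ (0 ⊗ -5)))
(((3 ⊗ 9) ⊕ (6 ⊕ 8)) ⊗ ((2 ⊗ 5) ⊗ (0 ⊗ -5))) = 8

Expand innermost to outermost. Recall ⊕ takes the minimum of its arguments and ⊗ takes their sum. Working out the expression (((3 ⊗ 9) ⊕ (6 ⊕ 8)) ⊗ ((2 ⊗ 5) ⊗ (0 ⊗ -5))) gives 8.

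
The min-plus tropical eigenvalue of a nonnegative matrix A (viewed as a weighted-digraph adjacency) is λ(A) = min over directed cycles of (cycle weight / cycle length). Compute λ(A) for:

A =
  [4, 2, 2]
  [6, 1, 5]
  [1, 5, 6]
λ(A) = 1

Enumerate directed cycles and compute their means (weight / length). Sample:
  cycle 0 → 0: weight = 4, length = 1, mean = 4/1 ≈ 4.000
  cycle 1 → 1: weight = 1, length = 1, mean = 1/1 ≈ 1.000
  cycle 2 → 2: weight = 6, length = 1, mean = 6/1 ≈ 6.000
  cycle 0 → 1 → 0: weight = 8, length = 2, mean = 8/2 ≈ 4.000
  cycle 0 → 2 → 0: weight = 3, length = 2, mean = 3/2 ≈ 1.500
  cycle 1 → 0 → 1: weight = 8, length = 2, mean = 8/2 ≈ 4.000
Minimum mean = 1.000, attained e.g. along the cycle 1 → 1 with weight 1 and length 1. So λ(A) = 1/1 = 1.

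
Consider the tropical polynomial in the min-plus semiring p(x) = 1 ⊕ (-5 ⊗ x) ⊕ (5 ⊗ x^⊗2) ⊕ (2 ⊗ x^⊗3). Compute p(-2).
p(-2) = -7

A tropical monomial a ⊗ x^⊗i evaluates to a + i · x. Evaluating each term at x = -2:
  Term 0 contributes 1 + 0 · -2 = 1
  Term 1 contributes -5 + 1 · -2 = -7
  Term 2 contributes 5 + 2 · -2 = 1
  Term 3 contributes 2 + 3 · -2 = -4
p(-2) = ⊕ of these = min[1, -7, 1, -4] = -7.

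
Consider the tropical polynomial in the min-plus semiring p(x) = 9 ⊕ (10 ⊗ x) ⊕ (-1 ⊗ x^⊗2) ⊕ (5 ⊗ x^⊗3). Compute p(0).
p(0) = -1

A tropical monomial a ⊗ x^⊗i evaluates to a + i · x. Evaluating each term at x = 0:
  Term 0 contributes 9 + 0 · 0 = 9
  Term 1 contributes 10 + 1 · 0 = 10
  Term 2 contributes -1 + 2 · 0 = -1
  Term 3 contributes 5 + 3 · 0 = 5
p(0) = ⊕ of these = min[9, 10, -1, 5] = -1.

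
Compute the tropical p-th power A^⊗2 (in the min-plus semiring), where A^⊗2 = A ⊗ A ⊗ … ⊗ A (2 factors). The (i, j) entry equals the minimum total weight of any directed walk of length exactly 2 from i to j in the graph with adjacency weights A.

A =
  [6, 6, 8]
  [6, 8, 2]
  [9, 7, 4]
A^⊗2 =
  [12, 12, 8]
  [11, 9, 6]
  [13, 11, 8]

Each entry (A^⊗2)_ij equals the minimum over all length-2 walks i = v_0 → v_1 → … → v_2 = j of Σ_t A[v_t][v_{t+1}]. For example, for (i, j) = (0, 2) we minimise over 3 possible intermediate vertex sequences; the minimum is 8, attained along the walk 0 → 1 → 2.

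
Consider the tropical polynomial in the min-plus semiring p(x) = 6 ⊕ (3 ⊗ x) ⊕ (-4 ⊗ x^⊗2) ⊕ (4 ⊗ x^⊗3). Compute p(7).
p(7) = 6

A tropical monomial a ⊗ x^⊗i evaluates to a + i · x. Evaluating each term at x = 7:
  Term 0 contributes 6 + 0 · 7 = 6
  Term 1 contributes 3 + 1 · 7 = 10
  Term 2 contributes -4 + 2 · 7 = 10
  Term 3 contributes 4 + 3 · 7 = 25
p(7) = ⊕ of these = min[6, 10, 10, 25] = 6.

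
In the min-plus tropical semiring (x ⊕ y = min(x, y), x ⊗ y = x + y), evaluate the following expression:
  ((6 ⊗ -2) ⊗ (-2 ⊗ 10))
((6 ⊗ -2) ⊗ (-2 ⊗ 10)) = 12

Expand innermost to outermost. Recall ⊕ takes the minimum of its arguments and ⊗ takes their sum. Working out the expression ((6 ⊗ -2) ⊗ (-2 ⊗ 10)) gives 12.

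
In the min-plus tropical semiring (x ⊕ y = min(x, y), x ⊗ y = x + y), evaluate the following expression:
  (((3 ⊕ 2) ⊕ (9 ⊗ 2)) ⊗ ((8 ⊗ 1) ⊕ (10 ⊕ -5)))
(((3 ⊕ 2) ⊕ (9 ⊗ 2)) ⊗ ((8 ⊗ 1) ⊕ (10 ⊕ -5))) = -3

Expand innermost to outermost. Recall ⊕ takes the minimum of its arguments and ⊗ takes their sum. Working out the expression (((3 ⊕ 2) ⊕ (9 ⊗ 2)) ⊗ ((8 ⊗ 1) ⊕ (10 ⊕ -5))) gives -3.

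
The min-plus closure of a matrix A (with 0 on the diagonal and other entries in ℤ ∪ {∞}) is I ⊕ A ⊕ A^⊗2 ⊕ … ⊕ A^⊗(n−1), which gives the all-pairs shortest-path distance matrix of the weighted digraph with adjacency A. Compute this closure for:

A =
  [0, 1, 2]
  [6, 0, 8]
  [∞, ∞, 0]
Closure =
  [0, 1, 2]
  [6, 0, 8]
  [∞, ∞, 0]

This is the Floyd-Warshall all-pairs shortest-path computation. For each intermediate vertex k = 0, 1, …, 2, update dist[i][j] ← min(dist[i][j], dist[i][k] + dist[k][j]). The final matrix gives, for each (i, j), the minimum total weight of any directed path from i to j (possibly empty when i = j).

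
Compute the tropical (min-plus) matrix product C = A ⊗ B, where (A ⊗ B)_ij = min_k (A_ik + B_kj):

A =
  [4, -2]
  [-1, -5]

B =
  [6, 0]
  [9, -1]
A ⊗ B =
  [7, -3]
  [4, -6]

Apply the min-plus product entry-by-entry:
  C[0][0] = min over k of (A[0][0] + B[0][0] = 4 + 6 = 10, A[0][1] + B[1][0] = -2 + 9 = 7) = 7 (attained at k = 1)
  C[0][1] = min over k of (A[0][0] + B[0][1] = 4 + 0 = 4, A[0][1] + B[1][1] = -2 + -1 = -3) = -3 (attained at k = 1)
  C[1][0] = min over k of (A[1][0] + B[0][0] = -1 + 6 = 5, A[1][1] + B[1][0] = -5 + 9 = 4) = 4 (attained at k = 1)
  C[1][1] = min over k of (A[1][0] + B[0][1] = -1 + 0 = -1, A[1][1] + B[1][1] = -5 + -1 = -6) = -6 (attained at k = 1)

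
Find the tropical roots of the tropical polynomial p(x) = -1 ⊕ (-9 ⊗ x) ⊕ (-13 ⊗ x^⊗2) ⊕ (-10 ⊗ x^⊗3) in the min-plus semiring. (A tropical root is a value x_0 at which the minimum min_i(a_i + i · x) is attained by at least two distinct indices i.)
Roots: {-3, 4, 8}

Each tropical root is a break point of the lower envelope of the lines y = a_i + i · x (there are 4 lines, with slopes 0, 1, ..., 3). Only the lines that attain the minimum somewhere contribute to roots; other lines are dominated. Here the surviving (envelope) indices are i = 3, i = 2, i = 1, i = 0.
Intersections between consecutive envelope lines give the roots: for adjacent envelope indices i < j the intersection is x = (a_i − a_j) / (j − i). Reading off the sorted break points: {-3, 4, 8}.
Verification: at each break x_0, at least two indices attain the minimum of min_i(a_i + i · x_0).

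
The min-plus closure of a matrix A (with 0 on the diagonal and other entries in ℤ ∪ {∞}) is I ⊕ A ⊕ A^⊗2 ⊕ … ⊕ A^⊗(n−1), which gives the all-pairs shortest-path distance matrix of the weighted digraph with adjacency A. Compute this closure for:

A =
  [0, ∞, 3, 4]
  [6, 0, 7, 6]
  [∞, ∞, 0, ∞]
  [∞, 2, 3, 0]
Closure =
  [0, 6, 3, 4]
  [6, 0, 7, 6]
  [∞, ∞, 0, ∞]
  [8, 2, 3, 0]

This is the Floyd-Warshall all-pairs shortest-path computation. For each intermediate vertex k = 0, 1, …, 3, update dist[i][j] ← min(dist[i][j], dist[i][k] + dist[k][j]). The final matrix gives, for each (i, j), the minimum total weight of any directed path from i to j (possibly empty when i = j).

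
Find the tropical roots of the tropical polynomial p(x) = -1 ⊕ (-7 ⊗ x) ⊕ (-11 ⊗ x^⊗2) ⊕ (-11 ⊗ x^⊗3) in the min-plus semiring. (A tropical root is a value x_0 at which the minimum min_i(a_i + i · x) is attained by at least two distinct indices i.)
Roots: {0, 4, 6}

Each tropical root is a break point of the lower envelope of the lines y = a_i + i · x (there are 4 lines, with slopes 0, 1, ..., 3). Only the lines that attain the minimum somewhere contribute to roots; other lines are dominated. Here the surviving (envelope) indices are i = 3, i = 2, i = 1, i = 0.
Intersections between consecutive envelope lines give the roots: for adjacent envelope indices i < j the intersection is x = (a_i − a_j) / (j − i). Reading off the sorted break points: {0, 4, 6}.
Verification: at each break x_0, at least two indices attain the minimum of min_i(a_i + i · x_0).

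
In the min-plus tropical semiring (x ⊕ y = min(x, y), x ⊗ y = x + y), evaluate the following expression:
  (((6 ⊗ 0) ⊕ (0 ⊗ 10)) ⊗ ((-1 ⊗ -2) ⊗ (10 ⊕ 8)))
(((6 ⊗ 0) ⊕ (0 ⊗ 10)) ⊗ ((-1 ⊗ -2) ⊗ (10 ⊕ 8))) = 11

Expand innermost to outermost. Recall ⊕ takes the minimum of its arguments and ⊗ takes their sum. Working out the expression (((6 ⊗ 0) ⊕ (0 ⊗ 10)) ⊗ ((-1 ⊗ -2) ⊗ (10 ⊕ 8))) gives 11.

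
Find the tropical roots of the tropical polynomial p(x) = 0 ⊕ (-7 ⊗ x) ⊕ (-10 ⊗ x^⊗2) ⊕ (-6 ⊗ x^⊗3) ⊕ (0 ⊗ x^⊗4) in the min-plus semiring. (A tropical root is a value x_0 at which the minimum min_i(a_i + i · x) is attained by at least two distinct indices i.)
Roots: {-6, -4, 3, 7}

Each tropical root is a break point of the lower envelope of the lines y = a_i + i · x (there are 5 lines, with slopes 0, 1, ..., 4). Only the lines that attain the minimum somewhere contribute to roots; other lines are dominated. Here the surviving (envelope) indices are i = 4, i = 3, i = 2, i = 1, i = 0.
Intersections between consecutive envelope lines give the roots: for adjacent envelope indices i < j the intersection is x = (a_i − a_j) / (j − i). Reading off the sorted break points: {-6, -4, 3, 7}.
Verification: at each break x_0, at least two indices attain the minimum of min_i(a_i + i · x_0).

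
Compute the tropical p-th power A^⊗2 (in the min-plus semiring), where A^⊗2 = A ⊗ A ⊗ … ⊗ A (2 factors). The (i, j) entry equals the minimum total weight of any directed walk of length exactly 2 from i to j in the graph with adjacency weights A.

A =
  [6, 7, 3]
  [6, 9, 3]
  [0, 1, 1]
A^⊗2 =
  [3, 4, 4]
  [3, 4, 4]
  [1, 2, 2]

Each entry (A^⊗2)_ij equals the minimum over all length-2 walks i = v_0 → v_1 → … → v_2 = j of Σ_t A[v_t][v_{t+1}]. For example, for (i, j) = (0, 2) we minimise over 3 possible intermediate vertex sequences; the minimum is 4, attained along the walk 0 → 2 → 2.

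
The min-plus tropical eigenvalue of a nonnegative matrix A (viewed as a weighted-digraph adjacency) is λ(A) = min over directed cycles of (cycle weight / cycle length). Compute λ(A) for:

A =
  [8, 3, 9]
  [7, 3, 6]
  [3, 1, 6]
λ(A) = 3

Enumerate directed cycles and compute their means (weight / length). Sample:
  cycle 0 → 0: weight = 8, length = 1, mean = 8/1 ≈ 8.000
  cycle 1 → 1: weight = 3, length = 1, mean = 3/1 ≈ 3.000
  cycle 2 → 2: weight = 6, length = 1, mean = 6/1 ≈ 6.000
  cycle 0 → 1 → 0: weight = 10, length = 2, mean = 10/2 ≈ 5.000
  cycle 0 → 2 → 0: weight = 12, length = 2, mean = 12/2 ≈ 6.000
  cycle 1 → 0 → 1: weight = 10, length = 2, mean = 10/2 ≈ 5.000
Minimum mean = 3.000, attained e.g. along the cycle 1 → 1 with weight 3 and length 1. So λ(A) = 3/1 = 3.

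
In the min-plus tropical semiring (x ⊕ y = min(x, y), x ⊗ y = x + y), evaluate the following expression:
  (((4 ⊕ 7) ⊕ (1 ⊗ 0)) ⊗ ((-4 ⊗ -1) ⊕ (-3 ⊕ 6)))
(((4 ⊕ 7) ⊕ (1 ⊗ 0)) ⊗ ((-4 ⊗ -1) ⊕ (-3 ⊕ 6))) = -4

Expand innermost to outermost. Recall ⊕ takes the minimum of its arguments and ⊗ takes their sum. Working out the expression (((4 ⊕ 7) ⊕ (1 ⊗ 0)) ⊗ ((-4 ⊗ -1) ⊕ (-3 ⊕ 6))) gives -4.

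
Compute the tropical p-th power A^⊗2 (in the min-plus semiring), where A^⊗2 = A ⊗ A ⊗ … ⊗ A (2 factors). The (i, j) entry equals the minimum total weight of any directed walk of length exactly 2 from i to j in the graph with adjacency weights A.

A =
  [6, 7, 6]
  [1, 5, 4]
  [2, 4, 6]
A^⊗2 =
  [8, 10, 11]
  [6, 8, 7]
  [5, 9, 8]

Each entry (A^⊗2)_ij equals the minimum over all length-2 walks i = v_0 → v_1 → … → v_2 = j of Σ_t A[v_t][v_{t+1}]. For example, for (i, j) = (0, 2) we minimise over 3 possible intermediate vertex sequences; the minimum is 11, attained along the walk 0 → 1 → 2.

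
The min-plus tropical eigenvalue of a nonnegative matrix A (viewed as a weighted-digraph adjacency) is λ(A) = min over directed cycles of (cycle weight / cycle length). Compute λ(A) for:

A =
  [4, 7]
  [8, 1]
λ(A) = 1

Enumerate directed cycles and compute their means (weight / length). Sample:
  cycle 0 → 0: weight = 4, length = 1, mean = 4/1 ≈ 4.000
  cycle 1 → 1: weight = 1, length = 1, mean = 1/1 ≈ 1.000
  cycle 0 → 1 → 0: weight = 15, length = 2, mean = 15/2 ≈ 7.500
  cycle 1 → 0 → 1: weight = 15, length = 2, mean = 15/2 ≈ 7.500
Minimum mean = 1.000, attained e.g. along the cycle 1 → 1 with weight 1 and length 1. So λ(A) = 1/1 = 1.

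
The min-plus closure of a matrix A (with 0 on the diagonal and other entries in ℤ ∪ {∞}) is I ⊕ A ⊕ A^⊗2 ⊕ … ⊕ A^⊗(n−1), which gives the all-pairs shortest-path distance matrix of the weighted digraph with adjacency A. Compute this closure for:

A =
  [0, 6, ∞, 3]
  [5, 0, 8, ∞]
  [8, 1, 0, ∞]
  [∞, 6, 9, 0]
Closure =
  [0, 6, 12, 3]
  [5, 0, 8, 8]
  [6, 1, 0, 9]
  [11, 6, 9, 0]

This is the Floyd-Warshall all-pairs shortest-path computation. For each intermediate vertex k = 0, 1, …, 3, update dist[i][j] ← min(dist[i][j], dist[i][k] + dist[k][j]). The final matrix gives, for each (i, j), the minimum total weight of any directed path from i to j (possibly empty when i = j).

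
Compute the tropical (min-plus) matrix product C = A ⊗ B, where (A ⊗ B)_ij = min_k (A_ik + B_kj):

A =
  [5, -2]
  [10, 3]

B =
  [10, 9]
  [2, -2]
A ⊗ B =
  [0, -4]
  [5, 1]

Apply the min-plus product entry-by-entry:
  C[0][0] = min over k of (A[0][0] + B[0][0] = 5 + 10 = 15, A[0][1] + B[1][0] = -2 + 2 = 0) = 0 (attained at k = 1)
  C[0][1] = min over k of (A[0][0] + B[0][1] = 5 + 9 = 14, A[0][1] + B[1][1] = -2 + -2 = -4) = -4 (attained at k = 1)
  C[1][0] = min over k of (A[1][0] + B[0][0] = 10 + 10 = 20, A[1][1] + B[1][0] = 3 + 2 = 5) = 5 (attained at k = 1)
  C[1][1] = min over k of (A[1][0] + B[0][1] = 10 + 9 = 19, A[1][1] + B[1][1] = 3 + -2 = 1) = 1 (attained at k = 1)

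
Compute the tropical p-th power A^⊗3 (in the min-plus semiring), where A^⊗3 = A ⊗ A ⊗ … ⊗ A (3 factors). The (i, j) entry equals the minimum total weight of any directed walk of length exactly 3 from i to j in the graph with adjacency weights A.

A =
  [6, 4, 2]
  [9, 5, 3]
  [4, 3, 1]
A^⊗3 =
  [7, 6, 4]
  [8, 7, 5]
  [6, 5, 3]

Each entry (A^⊗3)_ij equals the minimum over all length-3 walks i = v_0 → v_1 → … → v_3 = j of Σ_t A[v_t][v_{t+1}]. For example, for (i, j) = (0, 2) we minimise over 9 possible intermediate vertex sequences; the minimum is 4, attained along the walk 0 → 2 → 2 → 2.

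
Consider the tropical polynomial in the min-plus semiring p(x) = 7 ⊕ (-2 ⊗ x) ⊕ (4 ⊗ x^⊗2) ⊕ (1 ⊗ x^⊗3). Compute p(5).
p(5) = 3

A tropical monomial a ⊗ x^⊗i evaluates to a + i · x. Evaluating each term at x = 5:
  Term 0 contributes 7 + 0 · 5 = 7
  Term 1 contributes -2 + 1 · 5 = 3
  Term 2 contributes 4 + 2 · 5 = 14
  Term 3 contributes 1 + 3 · 5 = 16
p(5) = ⊕ of these = min[7, 3, 14, 16] = 3.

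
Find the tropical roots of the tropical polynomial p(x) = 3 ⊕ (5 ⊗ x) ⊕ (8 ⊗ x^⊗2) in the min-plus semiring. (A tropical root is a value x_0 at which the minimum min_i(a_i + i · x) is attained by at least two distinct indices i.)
Roots: {-3, -2}

Each tropical root is a break point of the lower envelope of the lines y = a_i + i · x (there are 3 lines, with slopes 0, 1, ..., 2). Only the lines that attain the minimum somewhere contribute to roots; other lines are dominated. Here the surviving (envelope) indices are i = 2, i = 1, i = 0.
Intersections between consecutive envelope lines give the roots: for adjacent envelope indices i < j the intersection is x = (a_i − a_j) / (j − i). Reading off the sorted break points: {-3, -2}.
Verification: at each break x_0, at least two indices attain the minimum of min_i(a_i + i · x_0).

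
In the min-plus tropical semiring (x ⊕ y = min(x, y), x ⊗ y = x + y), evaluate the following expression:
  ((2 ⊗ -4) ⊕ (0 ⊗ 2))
((2 ⊗ -4) ⊕ (0 ⊗ 2)) = -2

Expand innermost to outermost. Recall ⊕ takes the minimum of its arguments and ⊗ takes their sum. Working out the expression ((2 ⊗ -4) ⊕ (0 ⊗ 2)) gives -2.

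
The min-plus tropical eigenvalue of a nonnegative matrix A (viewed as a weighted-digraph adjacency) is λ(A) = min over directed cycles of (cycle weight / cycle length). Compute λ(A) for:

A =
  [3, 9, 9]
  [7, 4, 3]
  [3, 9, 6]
λ(A) = 3

Enumerate directed cycles and compute their means (weight / length). Sample:
  cycle 0 → 0: weight = 3, length = 1, mean = 3/1 ≈ 3.000
  cycle 1 → 1: weight = 4, length = 1, mean = 4/1 ≈ 4.000
  cycle 2 → 2: weight = 6, length = 1, mean = 6/1 ≈ 6.000
  cycle 0 → 1 → 0: weight = 16, length = 2, mean = 16/2 ≈ 8.000
  cycle 0 → 2 → 0: weight = 12, length = 2, mean = 12/2 ≈ 6.000
  cycle 1 → 0 → 1: weight = 16, length = 2, mean = 16/2 ≈ 8.000
Minimum mean = 3.000, attained e.g. along the cycle 0 → 0 with weight 3 and length 1. So λ(A) = 3/1 = 3.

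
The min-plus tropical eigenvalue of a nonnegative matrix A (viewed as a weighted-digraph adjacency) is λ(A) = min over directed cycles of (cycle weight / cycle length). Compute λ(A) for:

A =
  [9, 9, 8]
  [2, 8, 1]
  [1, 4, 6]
λ(A) = 5/2

Enumerate directed cycles and compute their means (weight / length). Sample:
  cycle 0 → 0: weight = 9, length = 1, mean = 9/1 ≈ 9.000
  cycle 1 → 1: weight = 8, length = 1, mean = 8/1 ≈ 8.000
  cycle 2 → 2: weight = 6, length = 1, mean = 6/1 ≈ 6.000
  cycle 0 → 1 → 0: weight = 11, length = 2, mean = 11/2 ≈ 5.500
  cycle 0 → 2 → 0: weight = 9, length = 2, mean = 9/2 ≈ 4.500
  cycle 1 → 0 → 1: weight = 11, length = 2, mean = 11/2 ≈ 5.500
Minimum mean = 2.500, attained e.g. along the cycle 1 → 2 → 1 with weight 5 and length 2. So λ(A) = 5/2 = 5/2.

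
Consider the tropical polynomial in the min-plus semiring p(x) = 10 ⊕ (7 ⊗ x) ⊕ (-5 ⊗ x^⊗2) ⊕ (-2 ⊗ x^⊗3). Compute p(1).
p(1) = -3

A tropical monomial a ⊗ x^⊗i evaluates to a + i · x. Evaluating each term at x = 1:
  Term 0 contributes 10 + 0 · 1 = 10
  Term 1 contributes 7 + 1 · 1 = 8
  Term 2 contributes -5 + 2 · 1 = -3
  Term 3 contributes -2 + 3 · 1 = 1
p(1) = ⊕ of these = min[10, 8, -3, 1] = -3.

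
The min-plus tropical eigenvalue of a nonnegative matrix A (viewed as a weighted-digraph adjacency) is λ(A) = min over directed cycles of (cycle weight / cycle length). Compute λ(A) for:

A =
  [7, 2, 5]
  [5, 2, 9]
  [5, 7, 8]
λ(A) = 2

Enumerate directed cycles and compute their means (weight / length). Sample:
  cycle 0 → 0: weight = 7, length = 1, mean = 7/1 ≈ 7.000
  cycle 1 → 1: weight = 2, length = 1, mean = 2/1 ≈ 2.000
  cycle 2 → 2: weight = 8, length = 1, mean = 8/1 ≈ 8.000
  cycle 0 → 1 → 0: weight = 7, length = 2, mean = 7/2 ≈ 3.500
  cycle 0 → 2 → 0: weight = 10, length = 2, mean = 10/2 ≈ 5.000
  cycle 1 → 0 → 1: weight = 7, length = 2, mean = 7/2 ≈ 3.500
Minimum mean = 2.000, attained e.g. along the cycle 1 → 1 with weight 2 and length 1. So λ(A) = 2/1 = 2.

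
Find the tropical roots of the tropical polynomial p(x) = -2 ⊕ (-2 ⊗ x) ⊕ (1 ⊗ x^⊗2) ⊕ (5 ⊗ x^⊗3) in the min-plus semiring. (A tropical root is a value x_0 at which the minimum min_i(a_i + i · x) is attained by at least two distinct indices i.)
Roots: {-4, -3, 0}

Each tropical root is a break point of the lower envelope of the lines y = a_i + i · x (there are 4 lines, with slopes 0, 1, ..., 3). Only the lines that attain the minimum somewhere contribute to roots; other lines are dominated. Here the surviving (envelope) indices are i = 3, i = 2, i = 1, i = 0.
Intersections between consecutive envelope lines give the roots: for adjacent envelope indices i < j the intersection is x = (a_i − a_j) / (j − i). Reading off the sorted break points: {-4, -3, 0}.
Verification: at each break x_0, at least two indices attain the minimum of min_i(a_i + i · x_0).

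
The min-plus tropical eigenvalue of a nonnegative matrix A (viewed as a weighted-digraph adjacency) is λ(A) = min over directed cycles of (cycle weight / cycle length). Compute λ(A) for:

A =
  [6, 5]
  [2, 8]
λ(A) = 7/2

Enumerate directed cycles and compute their means (weight / length). Sample:
  cycle 0 → 0: weight = 6, length = 1, mean = 6/1 ≈ 6.000
  cycle 1 → 1: weight = 8, length = 1, mean = 8/1 ≈ 8.000
  cycle 0 → 1 → 0: weight = 7, length = 2, mean = 7/2 ≈ 3.500
  cycle 1 → 0 → 1: weight = 7, length = 2, mean = 7/2 ≈ 3.500
Minimum mean = 3.500, attained e.g. along the cycle 0 → 1 → 0 with weight 7 and length 2. So λ(A) = 7/2 = 7/2.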